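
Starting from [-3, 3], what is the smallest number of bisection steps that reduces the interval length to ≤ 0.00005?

Width after n steps is 6/2^n. Need 2^n ≥ 6/0.00005 = 120000.
2^16 = 65536 < 120000 ≤ 2^17 = 131072, so n = 17.

17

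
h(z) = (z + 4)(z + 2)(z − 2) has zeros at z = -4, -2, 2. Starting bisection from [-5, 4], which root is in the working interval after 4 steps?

2

midpoint -0.5: h = -13.125 < 0 → [-0.5, 4]
midpoint 1.75: h = -5.390625 < 0 → [1.75, 4]
midpoint 2.875: h = 29.326172 > 0 → [1.75, 2.875]
midpoint 2.3125: h = 8.5071 > 0 → [1.75, 2.3125]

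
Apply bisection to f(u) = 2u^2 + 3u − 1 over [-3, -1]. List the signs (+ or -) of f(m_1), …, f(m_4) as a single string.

+--+

f(-2) = 1 > 0, so the root lies in [-2, -1]
f(-1.5) = -1 < 0, so the root lies in [-2, -1.5]
f(-1.75) = -0.125 < 0, so the root lies in [-2, -1.75]
f(-1.875) = 0.4062 > 0, so the root lies in [-1.875, -1.75]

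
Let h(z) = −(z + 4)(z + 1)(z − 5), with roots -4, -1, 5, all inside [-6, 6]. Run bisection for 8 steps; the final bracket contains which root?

5

z = 0 gives h = 20, positive; keep [0, 6]
z = 3 gives h = 56, positive; keep [3, 6]
z = 4.5 gives h = 23.375, positive; keep [4.5, 6]
z = 5.25 gives h = -14.4531, negative; keep [4.5, 5.25]
z = 4.875 gives h = 6.5176, positive; keep [4.875, 5.25]
z = 5.0625 gives h = -3.4338, negative; keep [4.875, 5.0625]
z = 4.96875 gives h = 1.6729, positive; keep [4.96875, 5.0625]
z = 5.015625 gives h = -0.8474, negative; keep [4.96875, 5.015625]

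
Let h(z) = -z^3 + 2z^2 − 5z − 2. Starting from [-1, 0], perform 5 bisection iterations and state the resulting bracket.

z = -0.5 gives h = 1.125, positive; keep [-0.5, 0]
z = -0.25 gives h = -0.609375, negative; keep [-0.5, -0.25]
z = -0.375 gives h = 0.208984, positive; keep [-0.375, -0.25]
z = -0.3125 gives h = -0.2117, negative; keep [-0.375, -0.3125]
z = -0.34375 gives h = -0.0043, negative; keep [-0.375, -0.34375]

[-0.375, -0.34375]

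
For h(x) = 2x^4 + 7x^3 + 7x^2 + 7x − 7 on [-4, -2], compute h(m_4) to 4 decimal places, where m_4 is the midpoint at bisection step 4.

1.0298

m = -3, h(m) = 8 (+); new bracket [-3, -2]
m = -2.5, h(m) = -12 (−); new bracket [-3, -2.5]
m = -2.75, h(m) = -4.507812 (−); new bracket [-3, -2.75]
m = -2.875, h(m) = 1.0298 (+); new bracket [-2.875, -2.75]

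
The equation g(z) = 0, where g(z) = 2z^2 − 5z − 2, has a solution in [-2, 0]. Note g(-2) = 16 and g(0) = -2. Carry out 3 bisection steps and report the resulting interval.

z = -1 gives g = 5, positive; keep [-1, 0]
z = -0.5 gives g = 1, positive; keep [-0.5, 0]
z = -0.25 gives g = -0.625, negative; keep [-0.5, -0.25]

[-0.5, -0.25]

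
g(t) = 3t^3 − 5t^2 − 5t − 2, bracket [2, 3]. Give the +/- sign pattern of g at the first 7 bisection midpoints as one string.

g(2.5) = 1.125 > 0, so the root lies in [2, 2.5]
g(2.25) = -4.390625 < 0, so the root lies in [2.25, 2.5]
g(2.375) = -1.888672 < 0, so the root lies in [2.375, 2.5]
g(2.4375) = -0.448 < 0, so the root lies in [2.4375, 2.5]
g(2.46875) = 0.3217 > 0, so the root lies in [2.4375, 2.46875]
g(2.453125) = -0.0673 < 0, so the root lies in [2.453125, 2.46875]
g(2.4609375) = 0.1261 > 0, so the root lies in [2.453125, 2.4609375]

+---+-+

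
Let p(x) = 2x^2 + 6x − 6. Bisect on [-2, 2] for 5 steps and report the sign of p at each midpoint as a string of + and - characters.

-+--+

p(0) = -6 < 0, so the root lies in [0, 2]
p(1) = 2 > 0, so the root lies in [0, 1]
p(0.5) = -2.5 < 0, so the root lies in [0.5, 1]
p(0.75) = -0.375 < 0, so the root lies in [0.75, 1]
p(0.875) = 0.7812 > 0, so the root lies in [0.75, 0.875]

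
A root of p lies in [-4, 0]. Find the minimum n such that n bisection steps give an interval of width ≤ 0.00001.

Width after n steps is 4/2^n. Need 2^n ≥ 4/0.00001 = 400000.
2^18 = 262144 < 400000 ≤ 2^19 = 524288, so n = 19.

19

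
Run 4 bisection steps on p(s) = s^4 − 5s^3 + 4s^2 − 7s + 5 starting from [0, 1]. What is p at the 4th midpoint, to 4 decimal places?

p(0.5) = 1.9375 > 0, so the root lies in [0.5, 1]
p(0.75) = 0.207031 > 0, so the root lies in [0.75, 1]
p(0.875) = -0.825928 < 0, so the root lies in [0.75, 0.875]
p(0.8125) = -0.293 < 0, so the root lies in [0.75, 0.8125]

-0.2930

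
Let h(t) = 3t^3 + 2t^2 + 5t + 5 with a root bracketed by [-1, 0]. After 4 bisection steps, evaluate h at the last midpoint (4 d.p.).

h(-0.5) = 2.625 > 0, so the root lies in [-1, -0.5]
h(-0.75) = 1.109375 > 0, so the root lies in [-1, -0.75]
h(-0.875) = 0.146484 > 0, so the root lies in [-1, -0.875]
h(-0.9375) = -0.4016 < 0, so the root lies in [-0.9375, -0.875]

-0.4016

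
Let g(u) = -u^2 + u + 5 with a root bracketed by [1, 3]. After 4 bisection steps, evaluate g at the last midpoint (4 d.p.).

m = 2, g(m) = 3 (+); new bracket [2, 3]
m = 2.5, g(m) = 1.25 (+); new bracket [2.5, 3]
m = 2.75, g(m) = 0.1875 (+); new bracket [2.75, 3]
m = 2.875, g(m) = -0.3906 (−); new bracket [2.75, 2.875]

-0.3906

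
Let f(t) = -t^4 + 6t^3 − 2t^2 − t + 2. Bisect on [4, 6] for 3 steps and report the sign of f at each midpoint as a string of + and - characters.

t = 5 gives f = 72, positive; keep [5, 6]
t = 5.5 gives f = 19.1875, positive; keep [5.5, 6]
t = 5.75 gives f = -22.347656, negative; keep [5.5, 5.75]

++-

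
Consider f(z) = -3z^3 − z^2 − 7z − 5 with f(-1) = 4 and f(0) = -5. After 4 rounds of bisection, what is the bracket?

z = -0.5 gives f = -1.375, negative; keep [-1, -0.5]
z = -0.75 gives f = 0.953125, positive; keep [-0.75, -0.5]
z = -0.625 gives f = -0.283203, negative; keep [-0.75, -0.625]
z = -0.6875 gives f = 0.3147, positive; keep [-0.6875, -0.625]

[-0.6875, -0.625]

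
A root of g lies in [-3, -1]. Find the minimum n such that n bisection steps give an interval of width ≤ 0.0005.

Width after n steps is 2/2^n. Need 2^n ≥ 2/0.0005 = 4000.
2^11 = 2048 < 4000 ≤ 2^12 = 4096, so n = 12.

12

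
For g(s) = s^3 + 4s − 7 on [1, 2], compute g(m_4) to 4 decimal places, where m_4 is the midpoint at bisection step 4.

0.5110

g(1.5) = 2.375 > 0, so the root lies in [1, 1.5]
g(1.25) = -0.046875 < 0, so the root lies in [1.25, 1.5]
g(1.375) = 1.099609 > 0, so the root lies in [1.25, 1.375]
g(1.3125) = 0.511 > 0, so the root lies in [1.25, 1.3125]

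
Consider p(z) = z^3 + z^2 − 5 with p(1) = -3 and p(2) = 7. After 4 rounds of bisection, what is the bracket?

midpoint 1.5: p = 0.625 > 0 → [1, 1.5]
midpoint 1.25: p = -1.484375 < 0 → [1.25, 1.5]
midpoint 1.375: p = -0.509766 < 0 → [1.375, 1.5]
midpoint 1.4375: p = 0.0369 > 0 → [1.375, 1.4375]

[1.375, 1.4375]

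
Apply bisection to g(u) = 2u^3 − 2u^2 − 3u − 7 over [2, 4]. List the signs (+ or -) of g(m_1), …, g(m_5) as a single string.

u = 3 gives g = 20, positive; keep [2, 3]
u = 2.5 gives g = 4.25, positive; keep [2, 2.5]
u = 2.25 gives g = -1.09375, negative; keep [2.25, 2.5]
u = 2.375 gives g = 1.3867, positive; keep [2.25, 2.375]
u = 2.3125 gives g = 0.1001, positive; keep [2.25, 2.3125]

++-++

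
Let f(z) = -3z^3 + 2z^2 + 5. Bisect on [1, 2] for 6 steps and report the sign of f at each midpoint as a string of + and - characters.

f(1.5) = -0.625 < 0, so the root lies in [1, 1.5]
f(1.25) = 2.265625 > 0, so the root lies in [1.25, 1.5]
f(1.375) = 0.982422 > 0, so the root lies in [1.375, 1.5]
f(1.4375) = 0.2214 > 0, so the root lies in [1.4375, 1.5]
f(1.46875) = -0.1908 < 0, so the root lies in [1.4375, 1.46875]
f(1.453125) = 0.018 > 0, so the root lies in [1.453125, 1.46875]

-+++-+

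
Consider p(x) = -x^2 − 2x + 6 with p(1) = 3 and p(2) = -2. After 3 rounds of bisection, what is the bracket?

[1.625, 1.75]

m = 1.5, p(m) = 0.75 (+); new bracket [1.5, 2]
m = 1.75, p(m) = -0.5625 (−); new bracket [1.5, 1.75]
m = 1.625, p(m) = 0.109375 (+); new bracket [1.625, 1.75]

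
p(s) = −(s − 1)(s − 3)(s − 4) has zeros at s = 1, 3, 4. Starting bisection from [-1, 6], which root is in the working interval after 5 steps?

s = 2.5 gives p = -1.125, negative; keep [-1, 2.5]
s = 0.75 gives p = 1.828125, positive; keep [0.75, 2.5]
s = 1.625 gives p = -2.041016, negative; keep [0.75, 1.625]
s = 1.1875 gives p = -0.9558, negative; keep [0.75, 1.1875]
s = 0.96875 gives p = 0.1924, positive; keep [0.96875, 1.1875]

1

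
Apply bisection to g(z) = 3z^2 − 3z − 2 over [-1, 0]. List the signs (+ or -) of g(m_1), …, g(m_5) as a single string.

g(-0.5) = 0.25 > 0, so the root lies in [-0.5, 0]
g(-0.25) = -1.0625 < 0, so the root lies in [-0.5, -0.25]
g(-0.375) = -0.453125 < 0, so the root lies in [-0.5, -0.375]
g(-0.4375) = -0.1133 < 0, so the root lies in [-0.5, -0.4375]
g(-0.46875) = 0.0654 > 0, so the root lies in [-0.46875, -0.4375]

+---+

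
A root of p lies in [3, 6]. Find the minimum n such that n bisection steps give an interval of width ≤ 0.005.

Width after n steps is 3/2^n. Need 2^n ≥ 3/0.005 = 600.
2^9 = 512 < 600 ≤ 2^10 = 1024, so n = 10.

10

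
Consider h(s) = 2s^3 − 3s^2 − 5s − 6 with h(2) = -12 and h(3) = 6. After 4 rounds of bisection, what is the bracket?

[2.75, 2.8125]

h(2.5) = -6 < 0, so the root lies in [2.5, 3]
h(2.75) = -0.84375 < 0, so the root lies in [2.75, 3]
h(2.875) = 2.355469 > 0, so the root lies in [2.75, 2.875]
h(2.8125) = 0.7017 > 0, so the root lies in [2.75, 2.8125]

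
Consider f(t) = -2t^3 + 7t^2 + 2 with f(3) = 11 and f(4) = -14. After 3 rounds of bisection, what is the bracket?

f(3.5) = 2 > 0, so the root lies in [3.5, 4]
f(3.75) = -5.03125 < 0, so the root lies in [3.5, 3.75]
f(3.625) = -1.285156 < 0, so the root lies in [3.5, 3.625]

[3.5, 3.625]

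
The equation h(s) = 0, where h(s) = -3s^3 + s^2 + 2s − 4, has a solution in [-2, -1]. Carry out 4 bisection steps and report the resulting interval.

h(-1.5) = 5.375 > 0, so the root lies in [-1.5, -1]
h(-1.25) = 0.921875 > 0, so the root lies in [-1.25, -1]
h(-1.125) = -0.712891 < 0, so the root lies in [-1.25, -1.125]
h(-1.1875) = 0.0588 > 0, so the root lies in [-1.1875, -1.125]

[-1.1875, -1.125]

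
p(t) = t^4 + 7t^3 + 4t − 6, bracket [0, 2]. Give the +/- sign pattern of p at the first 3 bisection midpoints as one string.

midpoint 1: p = 6 > 0 → [0, 1]
midpoint 0.5: p = -3.0625 < 0 → [0.5, 1]
midpoint 0.75: p = 0.269531 > 0 → [0.5, 0.75]

+-+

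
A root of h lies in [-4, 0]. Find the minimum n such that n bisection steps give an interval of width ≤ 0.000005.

Width after n steps is 4/2^n. Need 2^n ≥ 4/0.000005 = 800000.
2^19 = 524288 < 800000 ≤ 2^20 = 1048576, so n = 20.

20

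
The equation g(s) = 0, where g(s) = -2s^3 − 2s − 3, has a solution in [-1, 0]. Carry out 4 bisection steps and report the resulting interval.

[-0.875, -0.8125]

m = -0.5, g(m) = -1.75 (−); new bracket [-1, -0.5]
m = -0.75, g(m) = -0.65625 (−); new bracket [-1, -0.75]
m = -0.875, g(m) = 0.089844 (+); new bracket [-0.875, -0.75]
m = -0.8125, g(m) = -0.3022 (−); new bracket [-0.875, -0.8125]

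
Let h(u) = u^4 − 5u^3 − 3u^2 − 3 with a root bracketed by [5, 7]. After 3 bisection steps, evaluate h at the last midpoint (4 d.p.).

m = 6, h(m) = 105 (+); new bracket [5, 6]
m = 5.5, h(m) = -10.5625 (−); new bracket [5.5, 6]
m = 5.75, h(m) = 40.394531 (+); new bracket [5.5, 5.75]

40.3945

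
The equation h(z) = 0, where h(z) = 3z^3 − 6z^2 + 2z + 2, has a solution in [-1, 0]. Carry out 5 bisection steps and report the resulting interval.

midpoint -0.5: h = -0.875 < 0 → [-0.5, 0]
midpoint -0.25: h = 1.078125 > 0 → [-0.5, -0.25]
midpoint -0.375: h = 0.248047 > 0 → [-0.5, -0.375]
midpoint -0.4375: h = -0.2747 < 0 → [-0.4375, -0.375]
midpoint -0.40625: h = -0.0039 < 0 → [-0.40625, -0.375]

[-0.40625, -0.375]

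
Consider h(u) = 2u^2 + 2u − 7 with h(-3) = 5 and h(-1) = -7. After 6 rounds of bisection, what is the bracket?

h(-2) = -3 < 0, so the root lies in [-3, -2]
h(-2.5) = 0.5 > 0, so the root lies in [-2.5, -2]
h(-2.25) = -1.375 < 0, so the root lies in [-2.5, -2.25]
h(-2.375) = -0.4688 < 0, so the root lies in [-2.5, -2.375]
h(-2.4375) = 0.0078 > 0, so the root lies in [-2.4375, -2.375]
h(-2.40625) = -0.2324 < 0, so the root lies in [-2.4375, -2.40625]

[-2.4375, -2.40625]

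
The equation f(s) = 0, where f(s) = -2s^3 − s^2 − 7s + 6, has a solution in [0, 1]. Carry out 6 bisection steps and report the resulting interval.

[0.6875, 0.703125]

m = 0.5, f(m) = 2 (+); new bracket [0.5, 1]
m = 0.75, f(m) = -0.65625 (−); new bracket [0.5, 0.75]
m = 0.625, f(m) = 0.746094 (+); new bracket [0.625, 0.75]
m = 0.6875, f(m) = 0.0649 (+); new bracket [0.6875, 0.75]
m = 0.71875, f(m) = -0.2905 (−); new bracket [0.6875, 0.71875]
m = 0.703125, f(m) = -0.1115 (−); new bracket [0.6875, 0.703125]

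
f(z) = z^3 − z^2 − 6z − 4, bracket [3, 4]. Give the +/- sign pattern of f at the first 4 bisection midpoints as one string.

++--

z = 3.5 gives f = 5.625, positive; keep [3, 3.5]
z = 3.25 gives f = 0.265625, positive; keep [3, 3.25]
z = 3.125 gives f = -1.998047, negative; keep [3.125, 3.25]
z = 3.1875 gives f = -0.8997, negative; keep [3.1875, 3.25]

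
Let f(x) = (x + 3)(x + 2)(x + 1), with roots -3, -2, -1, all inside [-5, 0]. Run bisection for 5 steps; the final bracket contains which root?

-3

m = -2.5, f(m) = 0.375 (+); new bracket [-5, -2.5]
m = -3.75, f(m) = -3.609375 (−); new bracket [-3.75, -2.5]
m = -3.125, f(m) = -0.298828 (−); new bracket [-3.125, -2.5]
m = -2.8125, f(m) = 0.2761 (+); new bracket [-3.125, -2.8125]
m = -2.96875, f(m) = 0.0596 (+); new bracket [-3.125, -2.96875]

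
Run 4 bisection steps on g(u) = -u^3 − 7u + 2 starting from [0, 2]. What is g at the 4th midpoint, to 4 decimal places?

midpoint 1: g = -6 < 0 → [0, 1]
midpoint 0.5: g = -1.625 < 0 → [0, 0.5]
midpoint 0.25: g = 0.234375 > 0 → [0.25, 0.5]
midpoint 0.375: g = -0.6777 < 0 → [0.25, 0.375]

-0.6777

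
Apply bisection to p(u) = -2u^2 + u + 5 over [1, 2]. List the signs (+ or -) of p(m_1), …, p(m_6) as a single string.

++-++-

u = 1.5 gives p = 2, positive; keep [1.5, 2]
u = 1.75 gives p = 0.625, positive; keep [1.75, 2]
u = 1.875 gives p = -0.15625, negative; keep [1.75, 1.875]
u = 1.8125 gives p = 0.2422, positive; keep [1.8125, 1.875]
u = 1.84375 gives p = 0.0449, positive; keep [1.84375, 1.875]
u = 1.859375 gives p = -0.0552, negative; keep [1.84375, 1.859375]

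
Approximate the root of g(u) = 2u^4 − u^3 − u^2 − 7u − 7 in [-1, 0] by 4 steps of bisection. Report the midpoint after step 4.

-0.8125

g(-0.5) = -3.5 < 0, so the root lies in [-1, -0.5]
g(-0.75) = -1.257812 < 0, so the root lies in [-1, -0.75]
g(-0.875) = 0.20166 > 0, so the root lies in [-0.875, -0.75]
g(-0.8125) = -0.5647 < 0, so the root lies in [-0.875, -0.8125]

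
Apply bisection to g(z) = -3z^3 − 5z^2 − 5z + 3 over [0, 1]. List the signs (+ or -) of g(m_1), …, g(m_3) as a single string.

midpoint 0.5: g = -1.125 < 0 → [0, 0.5]
midpoint 0.25: g = 1.390625 > 0 → [0.25, 0.5]
midpoint 0.375: g = 0.263672 > 0 → [0.375, 0.5]

-++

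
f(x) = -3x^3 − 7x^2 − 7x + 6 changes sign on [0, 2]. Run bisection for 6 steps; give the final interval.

x = 1 gives f = -11, negative; keep [0, 1]
x = 0.5 gives f = 0.375, positive; keep [0.5, 1]
x = 0.75 gives f = -4.453125, negative; keep [0.5, 0.75]
x = 0.625 gives f = -1.8418, negative; keep [0.5, 0.625]
x = 0.5625 gives f = -0.6863, negative; keep [0.5, 0.5625]
x = 0.53125 gives f = -0.1441, negative; keep [0.5, 0.53125]

[0.5, 0.53125]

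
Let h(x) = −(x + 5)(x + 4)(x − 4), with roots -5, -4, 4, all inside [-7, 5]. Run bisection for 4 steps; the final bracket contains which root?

m = -1, h(m) = 60 (+); new bracket [-1, 5]
m = 2, h(m) = 84 (+); new bracket [2, 5]
m = 3.5, h(m) = 31.875 (+); new bracket [3.5, 5]
m = 4.25, h(m) = -19.0781 (−); new bracket [3.5, 4.25]

4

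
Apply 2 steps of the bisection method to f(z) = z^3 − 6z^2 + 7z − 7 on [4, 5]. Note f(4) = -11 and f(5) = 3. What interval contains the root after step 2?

f(4.5) = -5.875 < 0, so the root lies in [4.5, 5]
f(4.75) = -1.953125 < 0, so the root lies in [4.75, 5]

[4.75, 5]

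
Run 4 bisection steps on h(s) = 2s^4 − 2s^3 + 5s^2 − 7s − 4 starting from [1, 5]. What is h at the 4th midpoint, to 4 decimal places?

m = 3, h(m) = 128 (+); new bracket [1, 3]
m = 2, h(m) = 18 (+); new bracket [1, 2]
m = 1.5, h(m) = 0.125 (+); new bracket [1, 1.5]
m = 1.25, h(m) = -3.9609 (−); new bracket [1.25, 1.5]

-3.9609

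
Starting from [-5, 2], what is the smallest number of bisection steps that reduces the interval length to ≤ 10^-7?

Width after n steps is 7/2^n. Need 2^n ≥ 7/10^-7 = 70000000.
2^26 = 67108864 < 70000000 ≤ 2^27 = 134217728, so n = 27.

27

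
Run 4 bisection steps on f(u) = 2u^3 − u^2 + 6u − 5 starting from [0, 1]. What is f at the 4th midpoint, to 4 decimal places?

0.2876

m = 0.5, f(m) = -2 (−); new bracket [0.5, 1]
m = 0.75, f(m) = -0.21875 (−); new bracket [0.75, 1]
m = 0.875, f(m) = 0.824219 (+); new bracket [0.75, 0.875]
m = 0.8125, f(m) = 0.2876 (+); new bracket [0.75, 0.8125]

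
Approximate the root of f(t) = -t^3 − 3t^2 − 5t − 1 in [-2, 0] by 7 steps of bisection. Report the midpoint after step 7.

midpoint -1: f = 2 > 0 → [-1, 0]
midpoint -0.5: f = 0.875 > 0 → [-0.5, 0]
midpoint -0.25: f = 0.078125 > 0 → [-0.25, 0]
midpoint -0.125: f = -0.4199 < 0 → [-0.25, -0.125]
midpoint -0.1875: f = -0.1614 < 0 → [-0.25, -0.1875]
midpoint -0.21875: f = -0.0393 < 0 → [-0.25, -0.21875]
midpoint -0.234375: f = 0.02 > 0 → [-0.234375, -0.21875]

-0.234375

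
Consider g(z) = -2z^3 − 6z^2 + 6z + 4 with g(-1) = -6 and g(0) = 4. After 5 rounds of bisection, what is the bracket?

z = -0.5 gives g = -0.25, negative; keep [-0.5, 0]
z = -0.25 gives g = 2.15625, positive; keep [-0.5, -0.25]
z = -0.375 gives g = 1.011719, positive; keep [-0.5, -0.375]
z = -0.4375 gives g = 0.394, positive; keep [-0.5, -0.4375]
z = -0.46875 gives g = 0.0751, positive; keep [-0.5, -0.46875]

[-0.5, -0.46875]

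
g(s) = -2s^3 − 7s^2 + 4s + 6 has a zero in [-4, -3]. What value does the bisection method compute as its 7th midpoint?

midpoint -3.5: g = -8 < 0 → [-4, -3.5]
midpoint -3.75: g = -1.96875 < 0 → [-4, -3.75]
midpoint -3.875: g = 1.761719 > 0 → [-3.875, -3.75]
midpoint -3.8125: g = -0.1655 < 0 → [-3.875, -3.8125]
midpoint -3.84375: g = 0.7824 > 0 → [-3.84375, -3.8125]
midpoint -3.828125: g = 0.3045 > 0 → [-3.828125, -3.8125]
midpoint -3.8203125: g = 0.0685 > 0 → [-3.8203125, -3.8125]

-3.8203125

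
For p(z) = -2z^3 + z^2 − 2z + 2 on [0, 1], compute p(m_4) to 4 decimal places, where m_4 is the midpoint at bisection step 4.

midpoint 0.5: p = 1 > 0 → [0.5, 1]
midpoint 0.75: p = 0.21875 > 0 → [0.75, 1]
midpoint 0.875: p = -0.324219 < 0 → [0.75, 0.875]
midpoint 0.8125: p = -0.0376 < 0 → [0.75, 0.8125]

-0.0376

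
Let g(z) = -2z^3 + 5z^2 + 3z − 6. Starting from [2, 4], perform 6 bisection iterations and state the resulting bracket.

[2.625, 2.65625]

midpoint 3: g = -6 < 0 → [2, 3]
midpoint 2.5: g = 1.5 > 0 → [2.5, 3]
midpoint 2.75: g = -1.53125 < 0 → [2.5, 2.75]
midpoint 2.625: g = 0.1523 > 0 → [2.625, 2.75]
midpoint 2.6875: g = -0.646 < 0 → [2.625, 2.6875]
midpoint 2.65625: g = -0.2361 < 0 → [2.625, 2.65625]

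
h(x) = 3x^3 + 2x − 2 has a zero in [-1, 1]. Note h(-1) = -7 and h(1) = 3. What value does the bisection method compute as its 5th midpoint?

0.6875

m = 0, h(m) = -2 (−); new bracket [0, 1]
m = 0.5, h(m) = -0.625 (−); new bracket [0.5, 1]
m = 0.75, h(m) = 0.765625 (+); new bracket [0.5, 0.75]
m = 0.625, h(m) = -0.0176 (−); new bracket [0.625, 0.75]
m = 0.6875, h(m) = 0.3499 (+); new bracket [0.625, 0.6875]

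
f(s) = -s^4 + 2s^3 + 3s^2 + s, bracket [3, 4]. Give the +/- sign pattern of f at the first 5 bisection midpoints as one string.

midpoint 3.5: f = -24.0625 < 0 → [3, 3.5]
midpoint 3.25: f = -7.972656 < 0 → [3, 3.25]
midpoint 3.125: f = -1.9104 < 0 → [3, 3.125]
midpoint 3.0625: f = 0.6811 > 0 → [3.0625, 3.125]
midpoint 3.09375: f = -0.5796 < 0 → [3.0625, 3.09375]

---+-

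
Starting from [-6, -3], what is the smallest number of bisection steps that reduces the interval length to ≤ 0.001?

Width after n steps is 3/2^n. Need 2^n ≥ 3/0.001 = 3000.
2^11 = 2048 < 3000 ≤ 2^12 = 4096, so n = 12.

12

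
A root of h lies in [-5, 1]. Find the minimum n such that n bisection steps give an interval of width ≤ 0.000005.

21

Width after n steps is 6/2^n. Need 2^n ≥ 6/0.000005 = 1200000.
2^20 = 1048576 < 1200000 ≤ 2^21 = 2097152, so n = 21.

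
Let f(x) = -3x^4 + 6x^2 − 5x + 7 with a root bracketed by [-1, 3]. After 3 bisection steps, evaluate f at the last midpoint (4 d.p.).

m = 1, f(m) = 5 (+); new bracket [1, 3]
m = 2, f(m) = -27 (−); new bracket [1, 2]
m = 1.5, f(m) = -2.1875 (−); new bracket [1, 1.5]

-2.1875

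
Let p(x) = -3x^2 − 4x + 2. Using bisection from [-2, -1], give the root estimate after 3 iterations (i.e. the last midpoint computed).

midpoint -1.5: p = 1.25 > 0 → [-2, -1.5]
midpoint -1.75: p = -0.1875 < 0 → [-1.75, -1.5]
midpoint -1.625: p = 0.578125 > 0 → [-1.75, -1.625]

-1.625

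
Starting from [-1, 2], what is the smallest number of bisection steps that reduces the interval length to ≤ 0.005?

Width after n steps is 3/2^n. Need 2^n ≥ 3/0.005 = 600.
2^9 = 512 < 600 ≤ 2^10 = 1024, so n = 10.

10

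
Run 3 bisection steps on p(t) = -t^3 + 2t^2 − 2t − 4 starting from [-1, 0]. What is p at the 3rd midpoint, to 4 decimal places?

m = -0.5, p(m) = -2.375 (−); new bracket [-1, -0.5]
m = -0.75, p(m) = -0.953125 (−); new bracket [-1, -0.75]
m = -0.875, p(m) = -0.048828 (−); new bracket [-1, -0.875]

-0.0488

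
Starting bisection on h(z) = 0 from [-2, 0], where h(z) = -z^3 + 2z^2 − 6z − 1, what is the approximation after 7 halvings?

-0.171875

z = -1 gives h = 8, positive; keep [-1, 0]
z = -0.5 gives h = 2.625, positive; keep [-0.5, 0]
z = -0.25 gives h = 0.640625, positive; keep [-0.25, 0]
z = -0.125 gives h = -0.2168, negative; keep [-0.25, -0.125]
z = -0.1875 gives h = 0.2019, positive; keep [-0.1875, -0.125]
z = -0.15625 gives h = -0.0099, negative; keep [-0.1875, -0.15625]
z = -0.171875 gives h = 0.0954, positive; keep [-0.171875, -0.15625]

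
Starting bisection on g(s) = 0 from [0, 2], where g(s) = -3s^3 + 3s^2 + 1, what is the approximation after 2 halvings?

1.5

s = 1 gives g = 1, positive; keep [1, 2]
s = 1.5 gives g = -2.375, negative; keep [1, 1.5]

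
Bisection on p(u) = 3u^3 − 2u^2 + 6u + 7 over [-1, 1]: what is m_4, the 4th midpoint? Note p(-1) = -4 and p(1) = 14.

midpoint 0: p = 7 > 0 → [-1, 0]
midpoint -0.5: p = 3.125 > 0 → [-1, -0.5]
midpoint -0.75: p = 0.109375 > 0 → [-1, -0.75]
midpoint -0.875: p = -1.791 < 0 → [-0.875, -0.75]

-0.875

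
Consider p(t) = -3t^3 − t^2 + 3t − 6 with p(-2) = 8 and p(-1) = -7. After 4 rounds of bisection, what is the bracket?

t = -1.5 gives p = -2.625, negative; keep [-2, -1.5]
t = -1.75 gives p = 1.765625, positive; keep [-1.75, -1.5]
t = -1.625 gives p = -0.642578, negative; keep [-1.75, -1.625]
t = -1.6875 gives p = 0.5061, positive; keep [-1.6875, -1.625]

[-1.6875, -1.625]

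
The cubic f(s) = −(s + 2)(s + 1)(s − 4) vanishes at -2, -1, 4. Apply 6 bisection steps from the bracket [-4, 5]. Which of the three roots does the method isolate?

4

midpoint 0.5: f = 13.125 > 0 → [0.5, 5]
midpoint 2.75: f = 22.265625 > 0 → [2.75, 5]
midpoint 3.875: f = 3.580078 > 0 → [3.875, 5]
midpoint 4.4375: f = -15.3142 < 0 → [3.875, 4.4375]
midpoint 4.15625: f = -4.9599 < 0 → [3.875, 4.15625]
midpoint 4.015625: f = -0.4714 < 0 → [3.875, 4.015625]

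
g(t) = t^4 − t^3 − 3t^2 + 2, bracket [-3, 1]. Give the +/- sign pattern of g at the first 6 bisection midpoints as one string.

++++--

m = -1, g(m) = 1 (+); new bracket [-1, 1]
m = 0, g(m) = 2 (+); new bracket [0, 1]
m = 0.5, g(m) = 1.1875 (+); new bracket [0.5, 1]
m = 0.75, g(m) = 0.207 (+); new bracket [0.75, 1]
m = 0.875, g(m) = -0.3806 (−); new bracket [0.75, 0.875]
m = 0.8125, g(m) = -0.081 (−); new bracket [0.75, 0.8125]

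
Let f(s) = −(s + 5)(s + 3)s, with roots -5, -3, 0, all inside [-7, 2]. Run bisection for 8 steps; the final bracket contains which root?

0

f(-2.5) = 3.125 > 0, so the root lies in [-2.5, 2]
f(-0.25) = 3.265625 > 0, so the root lies in [-0.25, 2]
f(0.875) = -19.919922 < 0, so the root lies in [-0.25, 0.875]
f(0.3125) = -5.4993 < 0, so the root lies in [-0.25, 0.3125]
f(0.03125) = -0.4766 < 0, so the root lies in [-0.25, 0.03125]
f(-0.109375) = 1.5462 > 0, so the root lies in [-0.109375, 0.03125]
f(-0.0390625) = 0.5738 > 0, so the root lies in [-0.0390625, 0.03125]
f(-0.00390625) = 0.0585 > 0, so the root lies in [-0.00390625, 0.03125]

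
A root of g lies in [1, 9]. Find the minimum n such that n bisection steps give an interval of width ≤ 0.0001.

Width after n steps is 8/2^n. Need 2^n ≥ 8/0.0001 = 80000.
2^16 = 65536 < 80000 ≤ 2^17 = 131072, so n = 17.

17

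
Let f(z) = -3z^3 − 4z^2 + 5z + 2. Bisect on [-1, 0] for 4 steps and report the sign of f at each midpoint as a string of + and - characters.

-+-+

m = -0.5, f(m) = -1.125 (−); new bracket [-0.5, 0]
m = -0.25, f(m) = 0.546875 (+); new bracket [-0.5, -0.25]
m = -0.375, f(m) = -0.279297 (−); new bracket [-0.375, -0.25]
m = -0.3125, f(m) = 0.1384 (+); new bracket [-0.375, -0.3125]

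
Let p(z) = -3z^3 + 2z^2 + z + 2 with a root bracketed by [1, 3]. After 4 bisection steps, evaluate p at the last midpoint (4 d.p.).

-0.6426

m = 2, p(m) = -12 (−); new bracket [1, 2]
m = 1.5, p(m) = -2.125 (−); new bracket [1, 1.5]
m = 1.25, p(m) = 0.515625 (+); new bracket [1.25, 1.5]
m = 1.375, p(m) = -0.6426 (−); new bracket [1.25, 1.375]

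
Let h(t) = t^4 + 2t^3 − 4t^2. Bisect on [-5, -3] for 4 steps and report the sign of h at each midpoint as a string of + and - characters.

t = -4 gives h = 64, positive; keep [-4, -3]
t = -3.5 gives h = 15.3125, positive; keep [-3.5, -3]
t = -3.25 gives h = 0.660156, positive; keep [-3.25, -3]
t = -3.125 gives h = -4.7302, negative; keep [-3.25, -3.125]

+++-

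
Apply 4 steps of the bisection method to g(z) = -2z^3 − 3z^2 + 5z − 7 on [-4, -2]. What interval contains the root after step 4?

midpoint -3: g = 5 > 0 → [-3, -2]
midpoint -2.5: g = -7 < 0 → [-3, -2.5]
midpoint -2.75: g = -1.84375 < 0 → [-3, -2.75]
midpoint -2.875: g = 1.3555 > 0 → [-2.875, -2.75]

[-2.875, -2.75]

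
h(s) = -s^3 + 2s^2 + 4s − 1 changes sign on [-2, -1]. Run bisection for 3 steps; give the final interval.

[-1.5, -1.375]

m = -1.5, h(m) = 0.875 (+); new bracket [-1.5, -1]
m = -1.25, h(m) = -0.921875 (−); new bracket [-1.5, -1.25]
m = -1.375, h(m) = -0.119141 (−); new bracket [-1.5, -1.375]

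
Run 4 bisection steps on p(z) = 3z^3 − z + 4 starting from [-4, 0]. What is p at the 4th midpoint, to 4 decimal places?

p(-2) = -18 < 0, so the root lies in [-2, 0]
p(-1) = 2 > 0, so the root lies in [-2, -1]
p(-1.5) = -4.625 < 0, so the root lies in [-1.5, -1]
p(-1.25) = -0.6094 < 0, so the root lies in [-1.25, -1]

-0.6094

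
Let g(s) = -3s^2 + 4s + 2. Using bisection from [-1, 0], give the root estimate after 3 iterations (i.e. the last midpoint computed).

-0.375

s = -0.5 gives g = -0.75, negative; keep [-0.5, 0]
s = -0.25 gives g = 0.8125, positive; keep [-0.5, -0.25]
s = -0.375 gives g = 0.078125, positive; keep [-0.5, -0.375]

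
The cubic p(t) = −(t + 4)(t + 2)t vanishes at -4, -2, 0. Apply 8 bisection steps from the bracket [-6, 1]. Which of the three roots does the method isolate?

m = -2.5, p(m) = -1.875 (−); new bracket [-6, -2.5]
m = -4.25, p(m) = 2.390625 (+); new bracket [-4.25, -2.5]
m = -3.375, p(m) = -2.900391 (−); new bracket [-4.25, -3.375]
m = -3.8125, p(m) = -1.2957 (−); new bracket [-4.25, -3.8125]
m = -4.03125, p(m) = 0.2559 (+); new bracket [-4.03125, -3.8125]
m = -3.921875, p(m) = -0.5889 (−); new bracket [-4.03125, -3.921875]
m = -3.9765625, p(m) = -0.1842 (−); new bracket [-4.03125, -3.9765625]
m = -4.00390625, p(m) = 0.0313 (+); new bracket [-4.00390625, -3.9765625]

-4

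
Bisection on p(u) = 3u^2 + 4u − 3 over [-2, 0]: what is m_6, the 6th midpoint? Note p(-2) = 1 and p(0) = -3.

midpoint -1: p = -4 < 0 → [-2, -1]
midpoint -1.5: p = -2.25 < 0 → [-2, -1.5]
midpoint -1.75: p = -0.8125 < 0 → [-2, -1.75]
midpoint -1.875: p = 0.0469 > 0 → [-1.875, -1.75]
midpoint -1.8125: p = -0.3945 < 0 → [-1.875, -1.8125]
midpoint -1.84375: p = -0.1768 < 0 → [-1.875, -1.84375]

-1.84375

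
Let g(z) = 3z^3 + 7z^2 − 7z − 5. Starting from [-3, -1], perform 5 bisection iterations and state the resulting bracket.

z = -2 gives g = 13, positive; keep [-3, -2]
z = -2.5 gives g = 9.375, positive; keep [-3, -2.5]
z = -2.75 gives g = 4.796875, positive; keep [-3, -2.75]
z = -2.875 gives g = 1.6934, positive; keep [-3, -2.875]
z = -2.9375 gives g = -0.0774, negative; keep [-2.9375, -2.875]

[-2.9375, -2.875]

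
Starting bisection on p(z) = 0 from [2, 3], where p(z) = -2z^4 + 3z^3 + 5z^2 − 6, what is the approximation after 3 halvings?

2.375

midpoint 2.5: p = -6 < 0 → [2, 2.5]
midpoint 2.25: p = 2.226562 > 0 → [2.25, 2.5]
midpoint 2.375: p = -1.240723 < 0 → [2.25, 2.375]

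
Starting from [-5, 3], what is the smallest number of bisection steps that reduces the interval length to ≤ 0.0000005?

Width after n steps is 8/2^n. Need 2^n ≥ 8/0.0000005 = 16000000.
2^23 = 8388608 < 16000000 ≤ 2^24 = 16777216, so n = 24.

24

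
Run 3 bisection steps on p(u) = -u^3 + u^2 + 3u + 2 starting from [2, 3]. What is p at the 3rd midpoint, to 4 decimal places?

-1.3223

m = 2.5, p(m) = 0.125 (+); new bracket [2.5, 3]
m = 2.75, p(m) = -2.984375 (−); new bracket [2.5, 2.75]
m = 2.625, p(m) = -1.322266 (−); new bracket [2.5, 2.625]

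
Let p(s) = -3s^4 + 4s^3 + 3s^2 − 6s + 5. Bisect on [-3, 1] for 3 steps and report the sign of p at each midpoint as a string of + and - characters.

+--

m = -1, p(m) = 7 (+); new bracket [-3, -1]
m = -2, p(m) = -51 (−); new bracket [-2, -1]
m = -1.5, p(m) = -7.9375 (−); new bracket [-1.5, -1]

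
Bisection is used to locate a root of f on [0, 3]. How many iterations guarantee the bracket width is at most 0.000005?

20

Width after n steps is 3/2^n. Need 2^n ≥ 3/0.000005 = 600000.
2^19 = 524288 < 600000 ≤ 2^20 = 1048576, so n = 20.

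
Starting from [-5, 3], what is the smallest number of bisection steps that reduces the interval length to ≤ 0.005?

Width after n steps is 8/2^n. Need 2^n ≥ 8/0.005 = 1600.
2^10 = 1024 < 1600 ≤ 2^11 = 2048, so n = 11.

11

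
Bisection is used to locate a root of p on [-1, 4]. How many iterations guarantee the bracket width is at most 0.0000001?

26

Width after n steps is 5/2^n. Need 2^n ≥ 5/0.0000001 = 50000000.
2^25 = 33554432 < 50000000 ≤ 2^26 = 67108864, so n = 26.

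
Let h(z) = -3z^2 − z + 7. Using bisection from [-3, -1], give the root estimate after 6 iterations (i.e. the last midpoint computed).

h(-2) = -3 < 0, so the root lies in [-2, -1]
h(-1.5) = 1.75 > 0, so the root lies in [-2, -1.5]
h(-1.75) = -0.4375 < 0, so the root lies in [-1.75, -1.5]
h(-1.625) = 0.7031 > 0, so the root lies in [-1.75, -1.625]
h(-1.6875) = 0.1445 > 0, so the root lies in [-1.75, -1.6875]
h(-1.71875) = -0.1436 < 0, so the root lies in [-1.71875, -1.6875]

-1.71875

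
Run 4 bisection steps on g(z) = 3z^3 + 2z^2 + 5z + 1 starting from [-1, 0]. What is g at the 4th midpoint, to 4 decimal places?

0.1130

midpoint -0.5: g = -1.375 < 0 → [-0.5, 0]
midpoint -0.25: g = -0.171875 < 0 → [-0.25, 0]
midpoint -0.125: g = 0.400391 > 0 → [-0.25, -0.125]
midpoint -0.1875: g = 0.113 > 0 → [-0.25, -0.1875]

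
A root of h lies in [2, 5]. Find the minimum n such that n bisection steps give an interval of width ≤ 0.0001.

Width after n steps is 3/2^n. Need 2^n ≥ 3/0.0001 = 30000.
2^14 = 16384 < 30000 ≤ 2^15 = 32768, so n = 15.

15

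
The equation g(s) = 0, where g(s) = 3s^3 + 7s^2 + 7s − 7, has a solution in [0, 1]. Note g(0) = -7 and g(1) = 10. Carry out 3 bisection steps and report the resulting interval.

[0.5, 0.625]

s = 0.5 gives g = -1.375, negative; keep [0.5, 1]
s = 0.75 gives g = 3.453125, positive; keep [0.5, 0.75]
s = 0.625 gives g = 0.841797, positive; keep [0.5, 0.625]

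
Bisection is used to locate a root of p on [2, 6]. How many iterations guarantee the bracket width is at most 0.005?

Width after n steps is 4/2^n. Need 2^n ≥ 4/0.005 = 800.
2^9 = 512 < 800 ≤ 2^10 = 1024, so n = 10.

10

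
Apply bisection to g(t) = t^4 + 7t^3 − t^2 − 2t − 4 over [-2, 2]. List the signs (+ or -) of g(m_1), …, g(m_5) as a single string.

midpoint 0: g = -4 < 0 → [0, 2]
midpoint 1: g = 1 > 0 → [0, 1]
midpoint 0.5: g = -4.3125 < 0 → [0.5, 1]
midpoint 0.75: g = -2.793 < 0 → [0.75, 1]
midpoint 0.875: g = -1.24 < 0 → [0.875, 1]

-+---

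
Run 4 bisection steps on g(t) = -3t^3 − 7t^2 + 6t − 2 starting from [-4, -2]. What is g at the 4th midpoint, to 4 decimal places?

g(-3) = -2 < 0, so the root lies in [-4, -3]
g(-3.5) = 19.875 > 0, so the root lies in [-3.5, -3]
g(-3.25) = 7.546875 > 0, so the root lies in [-3.25, -3]
g(-3.125) = 2.4434 > 0, so the root lies in [-3.125, -3]

2.4434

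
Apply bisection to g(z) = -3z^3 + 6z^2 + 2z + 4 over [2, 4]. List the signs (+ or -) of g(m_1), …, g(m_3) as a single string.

m = 3, g(m) = -17 (−); new bracket [2, 3]
m = 2.5, g(m) = -0.375 (−); new bracket [2, 2.5]
m = 2.25, g(m) = 4.703125 (+); new bracket [2.25, 2.5]

--+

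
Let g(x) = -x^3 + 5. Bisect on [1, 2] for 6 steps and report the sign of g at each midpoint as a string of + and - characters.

m = 1.5, g(m) = 1.625 (+); new bracket [1.5, 2]
m = 1.75, g(m) = -0.359375 (−); new bracket [1.5, 1.75]
m = 1.625, g(m) = 0.708984 (+); new bracket [1.625, 1.75]
m = 1.6875, g(m) = 0.1946 (+); new bracket [1.6875, 1.75]
m = 1.71875, g(m) = -0.0774 (−); new bracket [1.6875, 1.71875]
m = 1.703125, g(m) = 0.0599 (+); new bracket [1.703125, 1.71875]

+-++-+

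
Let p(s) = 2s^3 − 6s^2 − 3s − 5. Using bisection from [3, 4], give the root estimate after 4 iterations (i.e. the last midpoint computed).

3.5625

midpoint 3.5: p = -3.25 < 0 → [3.5, 4]
midpoint 3.75: p = 4.84375 > 0 → [3.5, 3.75]
midpoint 3.625: p = 0.550781 > 0 → [3.5, 3.625]
midpoint 3.5625: p = -1.4097 < 0 → [3.5625, 3.625]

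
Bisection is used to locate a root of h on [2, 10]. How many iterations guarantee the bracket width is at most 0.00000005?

Width after n steps is 8/2^n. Need 2^n ≥ 8/0.00000005 = 160000000.
2^27 = 134217728 < 160000000 ≤ 2^28 = 268435456, so n = 28.

28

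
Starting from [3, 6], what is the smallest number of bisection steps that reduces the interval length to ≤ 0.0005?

Width after n steps is 3/2^n. Need 2^n ≥ 3/0.0005 = 6000.
2^12 = 4096 < 6000 ≤ 2^13 = 8192, so n = 13.

13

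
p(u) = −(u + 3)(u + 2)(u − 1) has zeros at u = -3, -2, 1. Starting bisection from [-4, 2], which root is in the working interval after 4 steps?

m = -1, p(m) = 4 (+); new bracket [-1, 2]
m = 0.5, p(m) = 4.375 (+); new bracket [0.5, 2]
m = 1.25, p(m) = -3.453125 (−); new bracket [0.5, 1.25]
m = 0.875, p(m) = 1.3926 (+); new bracket [0.875, 1.25]

1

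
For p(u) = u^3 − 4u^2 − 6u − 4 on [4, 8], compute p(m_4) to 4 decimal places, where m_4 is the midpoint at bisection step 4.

-1.0469

m = 6, p(m) = 32 (+); new bracket [4, 6]
m = 5, p(m) = -9 (−); new bracket [5, 6]
m = 5.5, p(m) = 8.375 (+); new bracket [5, 5.5]
m = 5.25, p(m) = -1.0469 (−); new bracket [5.25, 5.5]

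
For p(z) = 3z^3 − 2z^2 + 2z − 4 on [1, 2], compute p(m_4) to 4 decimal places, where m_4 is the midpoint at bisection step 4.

p(1.5) = 4.625 > 0, so the root lies in [1, 1.5]
p(1.25) = 1.234375 > 0, so the root lies in [1, 1.25]
p(1.125) = -0.009766 < 0, so the root lies in [1.125, 1.25]
p(1.1875) = 0.5784 > 0, so the root lies in [1.125, 1.1875]

0.5784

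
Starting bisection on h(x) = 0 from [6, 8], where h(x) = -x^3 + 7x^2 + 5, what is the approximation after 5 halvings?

7.0625

midpoint 7: h = 5 > 0 → [7, 8]
midpoint 7.5: h = -23.125 < 0 → [7, 7.5]
midpoint 7.25: h = -8.140625 < 0 → [7, 7.25]
midpoint 7.125: h = -1.3457 < 0 → [7, 7.125]
midpoint 7.0625: h = 1.8826 > 0 → [7.0625, 7.125]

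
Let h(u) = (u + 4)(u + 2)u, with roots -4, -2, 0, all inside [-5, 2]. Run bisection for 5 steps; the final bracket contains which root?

0

midpoint -1.5: h = -1.875 < 0 → [-1.5, 2]
midpoint 0.25: h = 2.390625 > 0 → [-1.5, 0.25]
midpoint -0.625: h = -2.900391 < 0 → [-0.625, 0.25]
midpoint -0.1875: h = -1.2957 < 0 → [-0.1875, 0.25]
midpoint 0.03125: h = 0.2559 > 0 → [-0.1875, 0.03125]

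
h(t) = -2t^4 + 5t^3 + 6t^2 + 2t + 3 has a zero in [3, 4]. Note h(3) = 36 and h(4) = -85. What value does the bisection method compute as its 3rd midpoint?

3.375

t = 3.5 gives h = -2.25, negative; keep [3, 3.5]
t = 3.25 gives h = 21.382812, positive; keep [3.25, 3.5]
t = 3.375 gives h = 10.817871, positive; keep [3.375, 3.5]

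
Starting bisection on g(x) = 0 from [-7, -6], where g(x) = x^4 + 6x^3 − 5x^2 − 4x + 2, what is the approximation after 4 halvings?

-6.6875

midpoint -6.5: g = -45.9375 < 0 → [-7, -6.5]
midpoint -6.75: g = 31.847656 > 0 → [-6.75, -6.5]
midpoint -6.625: g = -9.218506 < 0 → [-6.75, -6.625]
midpoint -6.6875: g = 10.7561 > 0 → [-6.6875, -6.625]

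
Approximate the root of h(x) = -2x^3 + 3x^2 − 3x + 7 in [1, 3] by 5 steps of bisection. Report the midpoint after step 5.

1.8125

midpoint 2: h = -3 < 0 → [1, 2]
midpoint 1.5: h = 2.5 > 0 → [1.5, 2]
midpoint 1.75: h = 0.21875 > 0 → [1.75, 2]
midpoint 1.875: h = -1.2617 < 0 → [1.75, 1.875]
midpoint 1.8125: h = -0.4907 < 0 → [1.75, 1.8125]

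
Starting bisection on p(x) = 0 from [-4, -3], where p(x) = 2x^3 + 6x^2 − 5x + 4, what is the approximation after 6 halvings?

-3.796875

midpoint -3.5: p = 9.25 > 0 → [-4, -3.5]
midpoint -3.75: p = 1.65625 > 0 → [-4, -3.75]
midpoint -3.875: p = -2.902344 < 0 → [-3.875, -3.75]
midpoint -3.8125: p = -0.5571 < 0 → [-3.8125, -3.75]
midpoint -3.78125: p = 0.5659 > 0 → [-3.8125, -3.78125]
midpoint -3.796875: p = 0.0085 > 0 → [-3.8125, -3.796875]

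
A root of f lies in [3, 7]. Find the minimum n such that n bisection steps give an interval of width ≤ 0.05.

7

Width after n steps is 4/2^n. Need 2^n ≥ 4/0.05 = 80.
2^6 = 64 < 80 ≤ 2^7 = 128, so n = 7.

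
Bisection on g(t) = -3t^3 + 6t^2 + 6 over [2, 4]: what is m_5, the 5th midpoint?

m = 3, g(m) = -21 (−); new bracket [2, 3]
m = 2.5, g(m) = -3.375 (−); new bracket [2, 2.5]
m = 2.25, g(m) = 2.203125 (+); new bracket [2.25, 2.5]
m = 2.375, g(m) = -0.3457 (−); new bracket [2.25, 2.375]
m = 2.3125, g(m) = 0.9866 (+); new bracket [2.3125, 2.375]

2.3125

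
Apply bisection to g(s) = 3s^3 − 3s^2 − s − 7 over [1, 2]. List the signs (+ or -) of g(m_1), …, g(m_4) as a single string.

--+-

s = 1.5 gives g = -5.125, negative; keep [1.5, 2]
s = 1.75 gives g = -1.859375, negative; keep [1.75, 2]
s = 1.875 gives g = 0.353516, positive; keep [1.75, 1.875]
s = 1.8125 gives g = -0.8049, negative; keep [1.8125, 1.875]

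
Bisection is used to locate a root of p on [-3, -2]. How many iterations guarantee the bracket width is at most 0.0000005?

21

Width after n steps is 1/2^n. Need 2^n ≥ 1/0.0000005 = 2000000.
2^20 = 1048576 < 2000000 ≤ 2^21 = 2097152, so n = 21.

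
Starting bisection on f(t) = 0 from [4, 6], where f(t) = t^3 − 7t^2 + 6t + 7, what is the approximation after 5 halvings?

5.6875

midpoint 5: f = -13 < 0 → [5, 6]
midpoint 5.5: f = -5.375 < 0 → [5.5, 6]
midpoint 5.75: f = 0.171875 > 0 → [5.5, 5.75]
midpoint 5.625: f = -2.7559 < 0 → [5.625, 5.75]
midpoint 5.6875: f = -1.3313 < 0 → [5.6875, 5.75]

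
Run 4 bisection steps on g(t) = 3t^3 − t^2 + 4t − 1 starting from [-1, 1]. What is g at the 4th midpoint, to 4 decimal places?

t = 0 gives g = -1, negative; keep [0, 1]
t = 0.5 gives g = 1.125, positive; keep [0, 0.5]
t = 0.25 gives g = -0.015625, negative; keep [0.25, 0.5]
t = 0.375 gives g = 0.5176, positive; keep [0.25, 0.375]

0.5176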